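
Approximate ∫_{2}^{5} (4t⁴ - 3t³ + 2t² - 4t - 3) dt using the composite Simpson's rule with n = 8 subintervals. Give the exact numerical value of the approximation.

h = (5 − 2)/8 = 0.375.
Nodes t₀,…,t₈ = 2, 2.375, 2.75, 3.125, 3.5, 3.875, 4.25, 4.625, 5.
f(t) = 4t⁴ - 3t³ + 2t² - 4t - 3: f₀=37, f₁=85.8583984375, f₂=167.5, f₃=293.9482421875, f₄=479.125, f₅=738.8505859375, f₆=1090.84375, f₇=1554.7216796875, f₈=2152.
(h/3)·[f₀ + 4f₁ + 2f₂ + 4f₃ + 2f₄ + 4f₅ + 2f₆ + 4f₇ + f₈] = 0.125·(16357.453125) = 2044.681640625.

2044.681640625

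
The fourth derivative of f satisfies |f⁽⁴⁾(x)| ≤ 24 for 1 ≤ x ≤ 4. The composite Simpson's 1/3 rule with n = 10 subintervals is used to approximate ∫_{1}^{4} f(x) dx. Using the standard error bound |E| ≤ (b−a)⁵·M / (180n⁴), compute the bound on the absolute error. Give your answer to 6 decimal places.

|E| ≤ (3)⁵·24 / (180·10⁴) = 5832/1800000 = 0.003240.

0.003240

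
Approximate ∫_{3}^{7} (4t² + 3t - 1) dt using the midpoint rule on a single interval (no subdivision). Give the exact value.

456

M = (b−a)·f(5) = 4·(114) = 456.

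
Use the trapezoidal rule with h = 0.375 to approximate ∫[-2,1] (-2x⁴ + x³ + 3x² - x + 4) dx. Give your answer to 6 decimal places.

4.815674

h = (1 − (-2))/8 = 0.375.
Nodes x₀,…,x₈ = -2, -1.625, -1.25, -0.875, -0.5, -0.125, 0.25, 0.625, 1.
f(x) = -2x⁴ + x³ + 3x² - x + 4: f₀=-22, f₁=-4.68994140625, f₂=3.1015625, f₃=5.32958984375, f₄=5, f₅=4.16943359375, f₆=3.9453125, f₇=4.48583984375, f₈=5.
(h/2)·[f₀ + 2f₁ + 2f₂ + 2f₃ + 2f₄ + 2f₅ + 2f₆ + 2f₇ + f₈] = 0.1875·(25.68359375) = 4.815674.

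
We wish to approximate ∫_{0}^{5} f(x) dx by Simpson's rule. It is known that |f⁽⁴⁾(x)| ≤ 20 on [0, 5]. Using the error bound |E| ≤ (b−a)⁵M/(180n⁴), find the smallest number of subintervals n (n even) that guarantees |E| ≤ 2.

4

Need 62500/(180n⁴) ≤ 2.
n⁴ ≥ 62500/(180·2) = 173.611 ⇒ n ≥ 3.6299, so the smallest even n is 4. (n must be even for Simpson's rule.)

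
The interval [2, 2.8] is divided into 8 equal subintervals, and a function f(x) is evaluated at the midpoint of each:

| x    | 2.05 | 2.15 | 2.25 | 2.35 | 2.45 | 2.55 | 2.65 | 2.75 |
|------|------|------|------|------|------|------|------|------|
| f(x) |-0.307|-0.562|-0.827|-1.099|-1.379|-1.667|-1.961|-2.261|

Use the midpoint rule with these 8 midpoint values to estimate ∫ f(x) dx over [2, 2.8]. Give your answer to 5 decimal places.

h = 0.1, n = 8.
h·[y(m₁) + y(m₂) + y(m₃) + y(m₄) + y(m₅) + y(m₆) + y(m₇) + y(m₈)] = 0.1·(-10.063) = -1.00630.

-1.00630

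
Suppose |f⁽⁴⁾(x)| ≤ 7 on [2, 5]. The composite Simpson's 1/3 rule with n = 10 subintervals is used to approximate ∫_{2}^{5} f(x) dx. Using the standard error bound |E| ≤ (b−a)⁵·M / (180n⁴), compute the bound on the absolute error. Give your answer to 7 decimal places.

|E| ≤ (3)⁵·7 / (180·10⁴) = 1701/1800000 = 0.0009450.

0.0009450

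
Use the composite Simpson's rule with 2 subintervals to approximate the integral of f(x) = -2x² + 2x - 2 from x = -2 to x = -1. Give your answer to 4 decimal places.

-9.6667

h = (-1 − (-2))/2 = 0.5.
Nodes x₀,…,x₂ = -2, -1.5, -1.
f(x) = -2x² + 2x - 2: f₀=-14, f₁=-9.5, f₂=-6.
(h/3)·[f₀ + 4f₁ + f₂] = 0.166667·(-58) = -9.6667.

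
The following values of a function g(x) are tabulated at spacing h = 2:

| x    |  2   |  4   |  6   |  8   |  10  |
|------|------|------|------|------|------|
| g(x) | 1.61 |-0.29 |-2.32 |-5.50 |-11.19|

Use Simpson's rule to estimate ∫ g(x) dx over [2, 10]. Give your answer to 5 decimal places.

h = 2, n = 4.
(h/3)·[y₀ + 4y₁ + 2y₂ + 4y₃ + y₄] = 0.666667·(-37.38) = -24.92000.

-24.92000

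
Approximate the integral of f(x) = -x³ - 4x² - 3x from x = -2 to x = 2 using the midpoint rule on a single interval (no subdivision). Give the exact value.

M = (b−a)·f(0) = 4·(0) = 0.

0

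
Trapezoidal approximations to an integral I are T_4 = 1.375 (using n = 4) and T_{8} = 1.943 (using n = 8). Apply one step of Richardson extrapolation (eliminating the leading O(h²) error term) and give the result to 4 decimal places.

R = (4·T_{8} − T_4) / 3 = (4·1.943 − 1.375)/3 = (6.397)/3 = 2.1323.

2.1323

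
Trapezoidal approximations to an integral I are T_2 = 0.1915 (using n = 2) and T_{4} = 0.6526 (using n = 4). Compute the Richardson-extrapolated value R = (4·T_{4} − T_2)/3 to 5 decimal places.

0.80630

R = (4·T_{4} − T_2) / 3 = (4·0.6526 − 0.1915)/3 = (2.4189)/3 = 0.80630.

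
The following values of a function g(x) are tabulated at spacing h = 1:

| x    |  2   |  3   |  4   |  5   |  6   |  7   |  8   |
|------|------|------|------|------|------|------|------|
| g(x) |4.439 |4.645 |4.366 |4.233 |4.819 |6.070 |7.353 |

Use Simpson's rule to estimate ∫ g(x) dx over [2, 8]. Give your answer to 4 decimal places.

29.9847

h = 1, n = 6.
(h/3)·[y₀ + 4y₁ + 2y₂ + 4y₃ + 2y₄ + 4y₅ + y₆] = 0.333333·(89.954) = 29.9847.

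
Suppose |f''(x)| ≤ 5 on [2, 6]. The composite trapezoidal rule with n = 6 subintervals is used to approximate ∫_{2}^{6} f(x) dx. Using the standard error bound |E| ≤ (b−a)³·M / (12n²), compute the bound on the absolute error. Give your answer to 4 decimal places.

0.7407

|E| ≤ (4)³·5 / (12·6²) = 320/432 = 0.7407.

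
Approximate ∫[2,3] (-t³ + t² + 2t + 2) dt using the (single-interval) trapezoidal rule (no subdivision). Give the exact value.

-4

T = (b−a)/2 · [f(2) + f(3)] = 0.5·[2 + (-10)] = -4.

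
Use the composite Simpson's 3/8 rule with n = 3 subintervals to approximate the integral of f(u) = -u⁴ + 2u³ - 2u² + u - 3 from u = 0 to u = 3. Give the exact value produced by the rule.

h = (3 − 0)/3 = 1.
Nodes u₀,…,u₃ = 0, 1, 2, 3.
f(u) = -u⁴ + 2u³ - 2u² + u - 3: f₀=-3, f₁=-3, f₂=-9, f₃=-45.
(3h/8)·[f₀ + 3f₁ + 3f₂ + f₃] = 0.375·(-84) = -31.5.

-31.5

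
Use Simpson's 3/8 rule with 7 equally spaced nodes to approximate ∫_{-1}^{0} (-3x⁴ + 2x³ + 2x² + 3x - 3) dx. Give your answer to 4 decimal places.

-4.9340

h = (0 − (-1))/6 = 0.166667.
Nodes x₀,…,x₆ = -1, -0.833333, -0.666667, -0.5, -0.333333, -0.166667, 0.
f(x) = -3x⁴ + 2x³ + 2x² + 3x - 3: f₀=-9, f₁=-6.715278, f₂=-5.296296, f₃=-4.4375, f₄=-3.888889, f₅=-3.456019, f₆=-3.
(3h/8)·[f₀ + 3f₁ + 3f₂ + 2f₃ + 3f₄ + 3f₅ + f₆] = 0.0625·(-78.944444) = -4.9340.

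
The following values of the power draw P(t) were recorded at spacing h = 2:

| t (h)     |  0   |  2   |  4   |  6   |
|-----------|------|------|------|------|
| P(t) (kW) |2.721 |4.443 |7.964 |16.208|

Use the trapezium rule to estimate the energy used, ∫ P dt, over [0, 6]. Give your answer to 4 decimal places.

h = 2, n = 3.
(h/2)·[y₀ + 2y₁ + 2y₂ + y₃] = 1·(43.743) = 43.7430.

43.7430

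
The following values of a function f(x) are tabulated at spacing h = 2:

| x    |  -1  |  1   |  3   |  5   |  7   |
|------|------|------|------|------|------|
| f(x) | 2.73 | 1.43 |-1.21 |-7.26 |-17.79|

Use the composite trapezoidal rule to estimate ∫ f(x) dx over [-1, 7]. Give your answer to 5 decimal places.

-29.14000

h = 2, n = 4.
(h/2)·[y₀ + 2y₁ + 2y₂ + 2y₃ + y₄] = 1·(-29.14) = -29.14000.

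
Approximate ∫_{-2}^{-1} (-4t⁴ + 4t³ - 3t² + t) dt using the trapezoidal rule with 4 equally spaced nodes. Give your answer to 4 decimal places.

-49.7243

h = (-1 − (-2))/3 = 0.333333.
Nodes t₀,…,t₃ = -2, -1.666667, -1.333333, -1.
f(t) = -4t⁴ + 4t³ - 3t² + t: f₀=-110, f₁=-59.382716, f₂=-28.790123, f₃=-12.
(h/2)·[f₀ + 2f₁ + 2f₂ + f₃] = 0.166667·(-298.345679) = -49.7243.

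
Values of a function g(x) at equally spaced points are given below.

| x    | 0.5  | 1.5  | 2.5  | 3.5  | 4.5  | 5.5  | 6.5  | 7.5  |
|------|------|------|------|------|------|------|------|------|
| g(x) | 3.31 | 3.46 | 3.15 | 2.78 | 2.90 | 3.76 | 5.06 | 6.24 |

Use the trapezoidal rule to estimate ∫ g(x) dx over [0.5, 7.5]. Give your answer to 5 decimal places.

h = 1, n = 7.
(h/2)·[y₀ + 2y₁ + 2y₂ + 2y₃ + 2y₄ + 2y₅ + 2y₆ + y₇] = 0.5·(51.77) = 25.88500.

25.88500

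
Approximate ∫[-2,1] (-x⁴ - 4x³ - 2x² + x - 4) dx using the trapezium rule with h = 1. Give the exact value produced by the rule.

-12

h = (1 − (-2))/3 = 1.
Nodes x₀,…,x₃ = -2, -1, 0, 1.
f(x) = -x⁴ - 4x³ - 2x² + x - 4: f₀=2, f₁=-4, f₂=-4, f₃=-10.
(h/2)·[f₀ + 2f₁ + 2f₂ + f₃] = 0.5·(-24) = -12.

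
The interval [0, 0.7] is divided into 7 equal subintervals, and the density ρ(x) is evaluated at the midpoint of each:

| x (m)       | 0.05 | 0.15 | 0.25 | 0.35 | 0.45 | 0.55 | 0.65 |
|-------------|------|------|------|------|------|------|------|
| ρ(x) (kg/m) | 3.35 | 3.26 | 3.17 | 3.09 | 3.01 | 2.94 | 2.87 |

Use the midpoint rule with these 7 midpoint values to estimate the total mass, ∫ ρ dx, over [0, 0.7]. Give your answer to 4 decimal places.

h = 0.1, n = 7.
h·[y(m₁) + y(m₂) + y(m₃) + y(m₄) + y(m₅) + y(m₆) + y(m₇)] = 0.1·(21.69) = 2.1690.

2.1690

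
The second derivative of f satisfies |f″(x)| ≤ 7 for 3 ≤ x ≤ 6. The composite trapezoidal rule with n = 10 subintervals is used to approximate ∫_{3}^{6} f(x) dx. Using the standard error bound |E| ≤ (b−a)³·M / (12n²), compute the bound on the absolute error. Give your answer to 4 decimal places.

0.1575

|E| ≤ (3)³·7 / (12·10²) = 189/1200 = 0.1575.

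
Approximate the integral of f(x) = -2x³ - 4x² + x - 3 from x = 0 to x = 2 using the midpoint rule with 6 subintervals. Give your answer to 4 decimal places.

-22.4815

h = (2 − 0)/6 = 0.333333.
Midpoints m₁,…,m₆ = 0.166667, 0.5, 0.833333, 1.166667, 1.5, 1.833333.
f(m₁)=-2.953704, f(m₂)=-3.75, f(m₃)=-6.101852, f(m₄)=-10.453704, f(m₅)=-17.25, f(m₆)=-26.935185.
h·[f(m₁) + f(m₂) + f(m₃) + f(m₄) + f(m₅) + f(m₆)] = 0.333333·(-67.444444) = -22.4815.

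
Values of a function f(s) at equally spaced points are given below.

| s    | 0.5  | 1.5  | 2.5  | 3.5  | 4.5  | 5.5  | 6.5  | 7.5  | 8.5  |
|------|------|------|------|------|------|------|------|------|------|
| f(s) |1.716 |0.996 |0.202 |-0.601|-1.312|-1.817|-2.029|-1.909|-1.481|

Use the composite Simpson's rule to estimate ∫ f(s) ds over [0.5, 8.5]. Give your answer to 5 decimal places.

h = 1, n = 8.
(h/3)·[y₀ + 4y₁ + 2y₂ + 4y₃ + 2y₄ + 4y₅ + 2y₆ + 4y₇ + y₈] = 0.333333·(-19.367) = -6.45567.

-6.45567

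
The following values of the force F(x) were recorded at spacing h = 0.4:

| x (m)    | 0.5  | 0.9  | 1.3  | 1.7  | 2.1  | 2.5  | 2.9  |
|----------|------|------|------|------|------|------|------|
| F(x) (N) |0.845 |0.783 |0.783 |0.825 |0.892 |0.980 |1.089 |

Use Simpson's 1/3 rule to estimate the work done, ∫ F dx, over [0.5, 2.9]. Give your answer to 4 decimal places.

2.0848

h = 0.4, n = 6.
(h/3)·[y₀ + 4y₁ + 2y₂ + 4y₃ + 2y₄ + 4y₅ + y₆] = 0.133333·(15.636) = 2.0848.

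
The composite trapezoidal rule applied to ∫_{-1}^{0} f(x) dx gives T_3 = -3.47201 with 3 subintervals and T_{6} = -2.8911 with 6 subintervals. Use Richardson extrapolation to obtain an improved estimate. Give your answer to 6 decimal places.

-2.697463

R = (4·T_{6} − T_3) / 3 = (4·(-2.8911) − (-3.47201))/3 = (-8.09239)/3 = -2.697463.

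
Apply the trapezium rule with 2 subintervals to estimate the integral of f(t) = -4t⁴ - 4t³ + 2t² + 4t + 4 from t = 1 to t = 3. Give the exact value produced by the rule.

h = (3 − 1)/2 = 1.
Nodes t₀,…,t₂ = 1, 2, 3.
f(t) = -4t⁴ - 4t³ + 2t² + 4t + 4: f₀=2, f₁=-76, f₂=-398.
(h/2)·[f₀ + 2f₁ + f₂] = 0.5·(-548) = -274.

-274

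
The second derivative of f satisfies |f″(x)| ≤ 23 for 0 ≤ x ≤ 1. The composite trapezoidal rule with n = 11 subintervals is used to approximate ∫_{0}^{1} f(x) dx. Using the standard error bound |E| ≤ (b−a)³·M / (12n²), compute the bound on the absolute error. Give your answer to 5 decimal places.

0.01584

|E| ≤ (1)³·23 / (12·11²) = 23/1452 = 0.01584.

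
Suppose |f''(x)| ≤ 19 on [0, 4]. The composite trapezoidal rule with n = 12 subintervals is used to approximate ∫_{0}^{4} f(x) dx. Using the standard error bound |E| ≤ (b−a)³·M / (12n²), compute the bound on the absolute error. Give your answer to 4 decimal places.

|E| ≤ (4)³·19 / (12·12²) = 1216/1728 = 0.7037.

0.7037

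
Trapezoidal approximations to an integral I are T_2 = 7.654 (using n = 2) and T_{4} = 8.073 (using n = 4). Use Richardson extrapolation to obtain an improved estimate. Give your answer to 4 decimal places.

8.2127

R = (4·T_{4} − T_2) / 3 = (4·8.073 − 7.654)/3 = (24.638)/3 = 8.2127.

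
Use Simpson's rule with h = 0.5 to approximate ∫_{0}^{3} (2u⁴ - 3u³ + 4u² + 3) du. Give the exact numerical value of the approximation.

81.5

h = (3 − 0)/6 = 0.5.
Nodes u₀,…,u₆ = 0, 0.5, 1, 1.5, 2, 2.5, 3.
f(u) = 2u⁴ - 3u³ + 4u² + 3: f₀=3, f₁=3.75, f₂=6, f₃=12, f₄=27, f₅=59.25, f₆=120.
(h/3)·[f₀ + 4f₁ + 2f₂ + 4f₃ + 2f₄ + 4f₅ + f₆] = 0.166667·(489) = 81.5.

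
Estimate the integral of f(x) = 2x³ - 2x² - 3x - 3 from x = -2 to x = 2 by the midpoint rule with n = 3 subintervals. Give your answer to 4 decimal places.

-21.4815

h = (2 − (-2))/3 = 1.333333.
Midpoints m₁,…,m₃ = -1.333333, 0, 1.333333.
f(m₁)=-7.296296, f(m₂)=-3, f(m₃)=-5.814815.
h·[f(m₁) + f(m₂) + f(m₃)] = 1.333333·(-16.111111) = -21.4815.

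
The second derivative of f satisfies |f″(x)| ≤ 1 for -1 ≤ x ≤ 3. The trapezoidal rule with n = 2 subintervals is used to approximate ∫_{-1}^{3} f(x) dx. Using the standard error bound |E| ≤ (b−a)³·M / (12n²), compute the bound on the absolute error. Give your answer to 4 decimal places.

1.3333

|E| ≤ (4)³·1 / (12·2²) = 64/48 = 1.3333.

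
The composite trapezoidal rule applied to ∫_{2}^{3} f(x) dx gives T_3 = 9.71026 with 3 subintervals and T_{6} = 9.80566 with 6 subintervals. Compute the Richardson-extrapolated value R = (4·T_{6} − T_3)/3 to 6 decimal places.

9.837460

R = (4·T_{6} − T_3) / 3 = (4·9.80566 − 9.71026)/3 = (29.51238)/3 = 9.837460.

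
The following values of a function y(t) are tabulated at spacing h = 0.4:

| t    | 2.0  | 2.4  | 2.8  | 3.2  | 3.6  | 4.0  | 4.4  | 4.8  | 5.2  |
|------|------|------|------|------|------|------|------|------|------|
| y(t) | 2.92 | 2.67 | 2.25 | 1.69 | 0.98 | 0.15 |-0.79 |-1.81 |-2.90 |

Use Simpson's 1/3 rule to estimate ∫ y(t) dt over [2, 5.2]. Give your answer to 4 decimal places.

2.0933

h = 0.4, n = 8.
(h/3)·[y₀ + 4y₁ + 2y₂ + 4y₃ + 2y₄ + 4y₅ + 2y₆ + 4y₇ + y₈] = 0.133333·(15.70) = 2.0933.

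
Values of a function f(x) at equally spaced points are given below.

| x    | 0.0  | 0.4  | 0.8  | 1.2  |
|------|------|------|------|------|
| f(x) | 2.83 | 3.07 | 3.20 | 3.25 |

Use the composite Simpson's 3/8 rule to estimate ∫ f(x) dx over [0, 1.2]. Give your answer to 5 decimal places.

h = 0.4, n = 3.
(3h/8)·[y₀ + 3y₁ + 3y₂ + y₃] = 0.15·(24.89) = 3.73350.

3.73350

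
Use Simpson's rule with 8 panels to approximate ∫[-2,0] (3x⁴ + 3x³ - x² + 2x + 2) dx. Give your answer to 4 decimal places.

h = (0 − (-2))/8 = 0.25.
Nodes x₀,…,x₈ = -2, -1.75, -1.5, -1.25, -1, -0.75, -0.5, -0.25, 0.
f(x) = 3x⁴ + 3x³ - x² + 2x + 2: f₀=18, f₁=7.49609375, f₂=1.8125, f₃=-0.59765625, f₄=-1, f₅=-0.37890625, f₆=0.5625, f₇=1.40234375, f₈=2.
(h/3)·[f₀ + 4f₁ + 2f₂ + 4f₃ + 2f₄ + 4f₅ + 2f₆ + 4f₇ + f₈] = 0.083333·(54.4375) = 4.5365.

4.5365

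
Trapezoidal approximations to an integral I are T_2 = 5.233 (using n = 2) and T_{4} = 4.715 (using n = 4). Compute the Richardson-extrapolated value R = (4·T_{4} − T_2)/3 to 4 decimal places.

4.5423

R = (4·T_{4} − T_2) / 3 = (4·4.715 − 5.233)/3 = (13.627)/3 = 4.5423.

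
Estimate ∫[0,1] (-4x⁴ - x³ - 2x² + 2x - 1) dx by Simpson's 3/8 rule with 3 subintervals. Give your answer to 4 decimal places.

h = (1 − 0)/3 = 0.333333.
Nodes x₀,…,x₃ = 0, 0.333333, 0.666667, 1.
f(x) = -4x⁴ - x³ - 2x² + 2x - 1: f₀=-1, f₁=-0.641975, f₂=-1.641975, f₃=-6.
(3h/8)·[f₀ + 3f₁ + 3f₂ + f₃] = 0.125·(-13.851852) = -1.7315.

-1.7315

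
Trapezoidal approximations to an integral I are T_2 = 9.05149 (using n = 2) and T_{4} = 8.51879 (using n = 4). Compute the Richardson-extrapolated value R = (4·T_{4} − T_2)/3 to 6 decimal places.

R = (4·T_{4} − T_2) / 3 = (4·8.51879 − 9.05149)/3 = (25.02367)/3 = 8.341223.

8.341223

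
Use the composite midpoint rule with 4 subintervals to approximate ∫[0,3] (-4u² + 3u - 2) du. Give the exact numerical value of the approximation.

-27.9375

h = (3 − 0)/4 = 0.75.
Midpoints m₁,…,m₄ = 0.375, 1.125, 1.875, 2.625.
f(m₁)=-1.4375, f(m₂)=-3.6875, f(m₃)=-10.4375, f(m₄)=-21.6875.
h·[f(m₁) + f(m₂) + f(m₃) + f(m₄)] = 0.75·(-37.25) = -27.9375.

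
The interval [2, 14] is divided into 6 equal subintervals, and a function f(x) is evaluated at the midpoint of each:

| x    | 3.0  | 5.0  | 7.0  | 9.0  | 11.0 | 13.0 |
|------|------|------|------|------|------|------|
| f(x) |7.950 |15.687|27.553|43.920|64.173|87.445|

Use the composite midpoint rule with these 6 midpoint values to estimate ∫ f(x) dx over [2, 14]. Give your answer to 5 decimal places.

493.45600

h = 2, n = 6.
h·[y(m₁) + y(m₂) + y(m₃) + y(m₄) + y(m₅) + y(m₆)] = 2·(246.728) = 493.45600.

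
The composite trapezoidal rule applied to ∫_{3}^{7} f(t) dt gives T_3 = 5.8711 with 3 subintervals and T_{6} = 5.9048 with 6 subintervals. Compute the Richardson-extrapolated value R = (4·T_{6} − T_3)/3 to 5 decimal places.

5.91603

R = (4·T_{6} − T_3) / 3 = (4·5.9048 − 5.8711)/3 = (17.7481)/3 = 5.91603.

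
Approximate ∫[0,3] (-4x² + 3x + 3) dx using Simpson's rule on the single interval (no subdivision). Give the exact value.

S = (b−a)/6 · [f(0) + 4f(1.5) + f(3)] = 0.5·[3 + 4·(-1.5) + (-24)] = -13.5.

-13.5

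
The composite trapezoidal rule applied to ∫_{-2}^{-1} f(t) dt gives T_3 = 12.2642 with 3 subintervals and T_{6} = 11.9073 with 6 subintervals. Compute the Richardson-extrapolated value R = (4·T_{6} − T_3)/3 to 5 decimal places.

11.78833

R = (4·T_{6} − T_3) / 3 = (4·11.9073 − 12.2642)/3 = (35.3650)/3 = 11.78833.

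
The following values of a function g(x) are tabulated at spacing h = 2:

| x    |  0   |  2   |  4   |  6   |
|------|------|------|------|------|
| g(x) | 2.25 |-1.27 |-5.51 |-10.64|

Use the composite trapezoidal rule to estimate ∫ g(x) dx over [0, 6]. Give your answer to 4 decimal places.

h = 2, n = 3.
(h/2)·[y₀ + 2y₁ + 2y₂ + y₃] = 1·(-21.95) = -21.9500.

-21.9500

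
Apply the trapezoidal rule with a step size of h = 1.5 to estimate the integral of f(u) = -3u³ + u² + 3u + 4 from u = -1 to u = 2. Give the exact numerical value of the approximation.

h = (2 − (-1))/2 = 1.5.
Nodes u₀,…,u₂ = -1, 0.5, 2.
f(u) = -3u³ + u² + 3u + 4: f₀=5, f₁=5.375, f₂=-10.
(h/2)·[f₀ + 2f₁ + f₂] = 0.75·(5.75) = 4.3125.

4.3125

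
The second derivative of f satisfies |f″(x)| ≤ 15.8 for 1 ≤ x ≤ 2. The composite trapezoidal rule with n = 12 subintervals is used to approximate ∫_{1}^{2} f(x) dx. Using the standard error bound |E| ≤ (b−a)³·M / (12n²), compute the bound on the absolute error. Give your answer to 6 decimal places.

0.009144

|E| ≤ (1)³·15.8 / (12·12²) = 15.8/1728 = 0.009144.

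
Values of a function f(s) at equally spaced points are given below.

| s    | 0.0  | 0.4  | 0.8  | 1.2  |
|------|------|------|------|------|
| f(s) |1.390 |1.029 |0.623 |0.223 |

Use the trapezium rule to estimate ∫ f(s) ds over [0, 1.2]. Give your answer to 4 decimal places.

h = 0.4, n = 3.
(h/2)·[y₀ + 2y₁ + 2y₂ + y₃] = 0.2·(4.917) = 0.9834.

0.9834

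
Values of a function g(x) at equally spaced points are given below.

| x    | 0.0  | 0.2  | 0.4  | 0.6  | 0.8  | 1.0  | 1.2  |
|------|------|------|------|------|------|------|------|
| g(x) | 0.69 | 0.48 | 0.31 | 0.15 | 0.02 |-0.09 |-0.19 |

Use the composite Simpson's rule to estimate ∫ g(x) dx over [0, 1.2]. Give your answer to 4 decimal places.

h = 0.2, n = 6.
(h/3)·[y₀ + 4y₁ + 2y₂ + 4y₃ + 2y₄ + 4y₅ + y₆] = 0.066667·(3.32) = 0.2213.

0.2213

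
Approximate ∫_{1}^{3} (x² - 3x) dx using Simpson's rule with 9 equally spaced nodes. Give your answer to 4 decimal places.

h = (3 − 1)/8 = 0.25.
Nodes x₀,…,x₈ = 1, 1.25, 1.5, 1.75, 2, 2.25, 2.5, 2.75, 3.
f(x) = x² - 3x: f₀=-2, f₁=-2.1875, f₂=-2.25, f₃=-2.1875, f₄=-2, f₅=-1.6875, f₆=-1.25, f₇=-0.6875, f₈=0.
(h/3)·[f₀ + 4f₁ + 2f₂ + 4f₃ + 2f₄ + 4f₅ + 2f₆ + 4f₇ + f₈] = 0.083333·(-40) = -3.3333.

-3.3333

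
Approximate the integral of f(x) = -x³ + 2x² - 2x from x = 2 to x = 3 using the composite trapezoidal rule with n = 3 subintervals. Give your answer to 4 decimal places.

-8.6852

h = (3 − 2)/3 = 0.333333.
Nodes x₀,…,x₃ = 2, 2.333333, 2.666667, 3.
f(x) = -x³ + 2x² - 2x: f₀=-4, f₁=-6.481481, f₂=-10.074074, f₃=-15.
(h/2)·[f₀ + 2f₁ + 2f₂ + f₃] = 0.166667·(-52.111111) = -8.6852.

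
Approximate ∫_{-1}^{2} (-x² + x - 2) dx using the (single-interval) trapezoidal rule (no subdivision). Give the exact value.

-12

T = (b−a)/2 · [f(-1) + f(2)] = 1.5·[(-4) + (-4)] = -12.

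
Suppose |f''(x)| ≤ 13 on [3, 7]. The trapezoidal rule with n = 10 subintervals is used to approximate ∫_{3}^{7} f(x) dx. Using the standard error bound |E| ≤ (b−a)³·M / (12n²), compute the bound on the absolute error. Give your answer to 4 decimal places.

0.6933

|E| ≤ (4)³·13 / (12·10²) = 832/1200 = 0.6933.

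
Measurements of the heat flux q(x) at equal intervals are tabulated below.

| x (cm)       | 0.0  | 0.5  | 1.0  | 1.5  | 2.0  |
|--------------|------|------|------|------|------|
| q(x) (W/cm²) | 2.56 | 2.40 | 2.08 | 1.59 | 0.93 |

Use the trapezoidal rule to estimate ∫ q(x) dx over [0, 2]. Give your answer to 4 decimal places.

3.9075

h = 0.5, n = 4.
(h/2)·[y₀ + 2y₁ + 2y₂ + 2y₃ + y₄] = 0.25·(15.63) = 3.9075.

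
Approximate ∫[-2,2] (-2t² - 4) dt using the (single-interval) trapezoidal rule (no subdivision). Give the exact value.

-48

T = (b−a)/2 · [f(-2) + f(2)] = 2·[(-12) + (-12)] = -48.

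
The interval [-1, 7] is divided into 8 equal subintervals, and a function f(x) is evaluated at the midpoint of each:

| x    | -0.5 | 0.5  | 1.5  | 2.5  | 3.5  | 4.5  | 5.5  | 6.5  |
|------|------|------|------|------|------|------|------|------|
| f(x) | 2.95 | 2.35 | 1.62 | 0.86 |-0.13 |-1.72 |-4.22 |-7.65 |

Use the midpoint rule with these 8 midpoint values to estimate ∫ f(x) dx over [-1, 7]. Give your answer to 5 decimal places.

-5.94000

h = 1, n = 8.
h·[y(m₁) + y(m₂) + y(m₃) + y(m₄) + y(m₅) + y(m₆) + y(m₇) + y(m₈)] = 1·(-5.94) = -5.94000.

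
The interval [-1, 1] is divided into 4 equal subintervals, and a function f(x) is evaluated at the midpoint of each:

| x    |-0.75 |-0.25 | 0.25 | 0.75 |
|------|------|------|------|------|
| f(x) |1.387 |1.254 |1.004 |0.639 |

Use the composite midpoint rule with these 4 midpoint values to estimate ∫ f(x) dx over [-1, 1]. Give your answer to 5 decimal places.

h = 0.5, n = 4.
h·[y(m₁) + y(m₂) + y(m₃) + y(m₄)] = 0.5·(4.284) = 2.14200.

2.14200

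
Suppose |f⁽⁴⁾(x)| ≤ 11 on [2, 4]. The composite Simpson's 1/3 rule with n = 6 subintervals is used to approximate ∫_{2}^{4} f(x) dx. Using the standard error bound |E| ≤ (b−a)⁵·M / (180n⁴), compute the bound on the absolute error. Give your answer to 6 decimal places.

|E| ≤ (2)⁵·11 / (180·6⁴) = 352/233280 = 0.001509.

0.001509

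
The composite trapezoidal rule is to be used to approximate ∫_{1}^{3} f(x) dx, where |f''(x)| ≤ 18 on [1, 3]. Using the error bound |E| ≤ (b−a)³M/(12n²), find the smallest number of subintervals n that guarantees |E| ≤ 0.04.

18

Need 144/(12n²) ≤ 0.04.
n² ≥ 144/(12·0.04) = 300 ⇒ n ≥ 17.3205, so the smallest n is 18.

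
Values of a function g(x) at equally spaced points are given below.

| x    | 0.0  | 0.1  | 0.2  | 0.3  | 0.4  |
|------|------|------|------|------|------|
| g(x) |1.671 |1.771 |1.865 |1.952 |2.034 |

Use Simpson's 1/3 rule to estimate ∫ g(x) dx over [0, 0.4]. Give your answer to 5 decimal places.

0.74423

h = 0.1, n = 4.
(h/3)·[y₀ + 4y₁ + 2y₂ + 4y₃ + y₄] = 0.033333·(22.327) = 0.74423.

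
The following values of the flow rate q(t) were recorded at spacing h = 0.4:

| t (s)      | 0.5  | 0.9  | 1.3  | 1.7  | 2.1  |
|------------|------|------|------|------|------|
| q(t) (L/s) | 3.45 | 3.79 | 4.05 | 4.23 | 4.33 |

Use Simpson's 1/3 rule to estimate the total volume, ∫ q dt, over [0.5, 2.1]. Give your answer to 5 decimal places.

h = 0.4, n = 4.
(h/3)·[y₀ + 4y₁ + 2y₂ + 4y₃ + y₄] = 0.133333·(47.96) = 6.39467.

6.39467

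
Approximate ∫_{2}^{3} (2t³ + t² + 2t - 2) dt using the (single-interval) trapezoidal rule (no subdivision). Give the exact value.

44.5

T = (b−a)/2 · [f(2) + f(3)] = 0.5·[22 + 67] = 44.5.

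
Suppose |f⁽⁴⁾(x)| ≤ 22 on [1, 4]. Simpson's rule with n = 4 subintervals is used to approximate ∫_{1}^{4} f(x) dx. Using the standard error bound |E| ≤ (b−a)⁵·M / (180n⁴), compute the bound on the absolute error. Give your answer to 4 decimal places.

|E| ≤ (3)⁵·22 / (180·4⁴) = 5346/46080 = 0.1160.

0.1160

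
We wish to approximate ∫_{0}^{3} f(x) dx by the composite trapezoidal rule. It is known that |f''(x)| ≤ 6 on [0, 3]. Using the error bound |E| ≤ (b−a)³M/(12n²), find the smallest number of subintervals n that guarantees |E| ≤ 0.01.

37

Need 162/(12n²) ≤ 0.01.
n² ≥ 162/(12·0.01) = 1350 ⇒ n ≥ 36.7423, so the smallest n is 37.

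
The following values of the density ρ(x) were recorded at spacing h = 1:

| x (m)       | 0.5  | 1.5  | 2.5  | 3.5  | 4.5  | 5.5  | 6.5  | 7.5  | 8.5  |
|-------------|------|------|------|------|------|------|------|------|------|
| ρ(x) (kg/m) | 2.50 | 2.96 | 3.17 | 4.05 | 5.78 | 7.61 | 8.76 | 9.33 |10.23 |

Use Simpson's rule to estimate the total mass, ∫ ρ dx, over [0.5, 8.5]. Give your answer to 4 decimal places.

h = 1, n = 8.
(h/3)·[y₀ + 4y₁ + 2y₂ + 4y₃ + 2y₄ + 4y₅ + 2y₆ + 4y₇ + y₈] = 0.333333·(143.95) = 47.9833.

47.9833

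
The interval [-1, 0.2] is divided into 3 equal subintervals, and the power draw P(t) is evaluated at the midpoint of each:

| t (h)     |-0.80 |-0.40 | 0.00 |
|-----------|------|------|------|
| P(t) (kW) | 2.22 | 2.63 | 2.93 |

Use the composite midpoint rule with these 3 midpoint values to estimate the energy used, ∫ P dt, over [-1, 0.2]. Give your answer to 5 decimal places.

h = 0.4, n = 3.
h·[y(m₁) + y(m₂) + y(m₃)] = 0.4·(7.78) = 3.11200.

3.11200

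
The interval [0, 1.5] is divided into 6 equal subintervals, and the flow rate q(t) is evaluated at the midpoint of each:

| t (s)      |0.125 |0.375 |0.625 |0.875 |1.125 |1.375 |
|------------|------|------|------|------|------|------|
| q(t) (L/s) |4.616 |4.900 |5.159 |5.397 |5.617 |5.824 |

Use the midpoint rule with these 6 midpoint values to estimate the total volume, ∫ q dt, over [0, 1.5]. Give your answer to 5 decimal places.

7.87825

h = 0.25, n = 6.
h·[y(m₁) + y(m₂) + y(m₃) + y(m₄) + y(m₅) + y(m₆)] = 0.25·(31.513) = 7.87825.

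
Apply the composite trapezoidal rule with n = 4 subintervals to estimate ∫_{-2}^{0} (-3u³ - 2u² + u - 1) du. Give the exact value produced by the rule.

h = (0 − (-2))/4 = 0.5.
Nodes u₀,…,u₄ = -2, -1.5, -1, -0.5, 0.
f(u) = -3u³ - 2u² + u - 1: f₀=13, f₁=3.125, f₂=-1, f₃=-1.625, f₄=-1.
(h/2)·[f₀ + 2f₁ + 2f₂ + 2f₃ + f₄] = 0.25·(13) = 3.25.

3.25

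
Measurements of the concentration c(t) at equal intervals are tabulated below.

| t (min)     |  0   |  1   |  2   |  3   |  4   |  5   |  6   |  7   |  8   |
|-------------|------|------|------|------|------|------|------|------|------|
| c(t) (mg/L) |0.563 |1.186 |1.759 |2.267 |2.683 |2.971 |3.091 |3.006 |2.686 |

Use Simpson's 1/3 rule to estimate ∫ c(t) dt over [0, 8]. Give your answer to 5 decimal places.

18.67833

h = 1, n = 8.
(h/3)·[y₀ + 4y₁ + 2y₂ + 4y₃ + 2y₄ + 4y₅ + 2y₆ + 4y₇ + y₈] = 0.333333·(56.035) = 18.67833.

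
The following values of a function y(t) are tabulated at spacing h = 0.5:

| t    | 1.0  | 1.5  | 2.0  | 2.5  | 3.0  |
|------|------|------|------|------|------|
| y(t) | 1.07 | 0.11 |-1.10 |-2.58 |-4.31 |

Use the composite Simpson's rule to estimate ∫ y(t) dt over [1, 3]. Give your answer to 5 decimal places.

-2.55333

h = 0.5, n = 4.
(h/3)·[y₀ + 4y₁ + 2y₂ + 4y₃ + y₄] = 0.166667·(-15.32) = -2.55333.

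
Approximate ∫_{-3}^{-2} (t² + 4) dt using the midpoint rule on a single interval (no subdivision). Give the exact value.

10.25

M = (b−a)·f(-2.5) = 1·(10.25) = 10.25.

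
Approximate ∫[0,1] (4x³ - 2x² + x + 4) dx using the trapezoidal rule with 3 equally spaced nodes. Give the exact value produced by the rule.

h = (1 − 0)/2 = 0.5.
Nodes x₀,…,x₂ = 0, 0.5, 1.
f(x) = 4x³ - 2x² + x + 4: f₀=4, f₁=4.5, f₂=7.
(h/2)·[f₀ + 2f₁ + f₂] = 0.25·(20) = 5.

5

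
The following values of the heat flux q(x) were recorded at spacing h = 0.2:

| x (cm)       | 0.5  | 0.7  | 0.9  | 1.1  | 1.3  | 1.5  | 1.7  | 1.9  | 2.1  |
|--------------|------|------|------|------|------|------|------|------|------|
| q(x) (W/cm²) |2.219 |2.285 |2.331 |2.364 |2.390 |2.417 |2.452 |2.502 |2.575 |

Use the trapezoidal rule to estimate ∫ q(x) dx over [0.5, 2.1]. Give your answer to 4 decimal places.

h = 0.2, n = 8.
(h/2)·[y₀ + 2y₁ + 2y₂ + 2y₃ + 2y₄ + 2y₅ + 2y₆ + 2y₇ + y₈] = 0.1·(38.276) = 3.8276.

3.8276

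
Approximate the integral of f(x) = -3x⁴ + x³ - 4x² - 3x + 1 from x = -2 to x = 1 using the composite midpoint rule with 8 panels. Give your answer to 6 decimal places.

-27.229019

h = (1 − (-2))/8 = 0.375.
Midpoints m₁,…,m₈ = -1.8125, -1.4375, -1.0625, -0.6875, -0.3125, 0.0625, 0.4375, 0.8125.
f(m₁)=-45.0342254638671875, f(m₂)=-18.7336883544921875, f(m₃)=-5.3508758544921875, f(m₄)=0.1767120361328125, f(m₅)=1.4877471923828125, f(m₆)=0.7970733642578125, f(m₇)=-1.1042938232421875, f(m₈)=-4.8491668701171875.
h·[f(m₁) + f(m₂) + f(m₃) + f(m₄) + f(m₅) + f(m₆) + f(m₇) + f(m₈)] = 0.375·(-72.6107177734375) = -27.229019.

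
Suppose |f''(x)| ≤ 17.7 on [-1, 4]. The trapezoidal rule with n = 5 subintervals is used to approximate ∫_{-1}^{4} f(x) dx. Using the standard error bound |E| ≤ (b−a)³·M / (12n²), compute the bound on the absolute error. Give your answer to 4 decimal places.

|E| ≤ (5)³·17.7 / (12·5²) = 2212.5/300 = 7.3750.

7.3750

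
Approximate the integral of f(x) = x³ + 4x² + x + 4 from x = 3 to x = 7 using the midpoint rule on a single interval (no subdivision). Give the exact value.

936

M = (b−a)·f(5) = 4·(234) = 936.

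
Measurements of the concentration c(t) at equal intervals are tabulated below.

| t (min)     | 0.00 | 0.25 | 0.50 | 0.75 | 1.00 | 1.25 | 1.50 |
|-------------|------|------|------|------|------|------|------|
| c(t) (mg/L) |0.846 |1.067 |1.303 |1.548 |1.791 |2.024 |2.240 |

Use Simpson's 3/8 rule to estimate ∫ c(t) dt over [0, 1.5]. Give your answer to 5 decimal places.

2.31909

h = 0.25, n = 6.
(3h/8)·[y₀ + 3y₁ + 3y₂ + 2y₃ + 3y₄ + 3y₅ + y₆] = 0.09375·(24.737) = 2.31909.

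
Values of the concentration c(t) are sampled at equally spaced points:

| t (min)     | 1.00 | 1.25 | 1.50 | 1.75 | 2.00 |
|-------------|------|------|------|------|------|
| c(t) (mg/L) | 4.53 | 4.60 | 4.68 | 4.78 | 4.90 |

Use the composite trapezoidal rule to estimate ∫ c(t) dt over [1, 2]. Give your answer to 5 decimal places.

4.69375

h = 0.25, n = 4.
(h/2)·[y₀ + 2y₁ + 2y₂ + 2y₃ + y₄] = 0.125·(37.55) = 4.69375.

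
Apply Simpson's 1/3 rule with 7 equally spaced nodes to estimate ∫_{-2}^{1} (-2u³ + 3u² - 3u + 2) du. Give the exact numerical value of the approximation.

h = (1 − (-2))/6 = 0.5.
Nodes u₀,…,u₆ = -2, -1.5, -1, -0.5, 0, 0.5, 1.
f(u) = -2u³ + 3u² - 3u + 2: f₀=36, f₁=20, f₂=10, f₃=4.5, f₄=2, f₅=1, f₆=0.
(h/3)·[f₀ + 4f₁ + 2f₂ + 4f₃ + 2f₄ + 4f₅ + f₆] = 0.166667·(162) = 27.

27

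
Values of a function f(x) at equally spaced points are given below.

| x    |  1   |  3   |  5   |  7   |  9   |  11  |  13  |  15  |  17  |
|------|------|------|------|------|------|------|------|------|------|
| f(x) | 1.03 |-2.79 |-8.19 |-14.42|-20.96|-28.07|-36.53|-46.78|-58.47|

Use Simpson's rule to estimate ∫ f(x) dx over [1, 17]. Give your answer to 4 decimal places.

h = 2, n = 8.
(h/3)·[y₀ + 4y₁ + 2y₂ + 4y₃ + 2y₄ + 4y₅ + 2y₆ + 4y₇ + y₈] = 0.666667·(-557.04) = -371.3600.

-371.3600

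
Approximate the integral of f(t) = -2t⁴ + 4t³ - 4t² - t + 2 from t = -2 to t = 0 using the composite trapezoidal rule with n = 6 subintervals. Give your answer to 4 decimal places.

-34.6502

h = (0 − (-2))/6 = 0.333333.
Nodes t₀,…,t₆ = -2, -1.666667, -1.333333, -1, -0.666667, -0.333333, 0.
f(t) = -2t⁴ + 4t³ - 4t² - t + 2: f₀=-76, f₁=-41.395062, f₂=-19.580247, f₃=-7, f₄=-0.691358, f₅=1.716049, f₆=2.
(h/2)·[f₀ + 2f₁ + 2f₂ + 2f₃ + 2f₄ + 2f₅ + f₆] = 0.166667·(-207.901235) = -34.6502.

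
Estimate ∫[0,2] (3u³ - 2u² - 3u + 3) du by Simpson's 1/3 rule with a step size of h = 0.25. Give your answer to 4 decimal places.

h = (2 − 0)/8 = 0.25.
Nodes u₀,…,u₈ = 0, 0.25, 0.5, 0.75, 1, 1.25, 1.5, 1.75, 2.
f(u) = 3u³ - 2u² - 3u + 3: f₀=3, f₁=2.171875, f₂=1.375, f₃=0.890625, f₄=1, f₅=1.984375, f₆=4.125, f₇=7.703125, f₈=13.
(h/3)·[f₀ + 4f₁ + 2f₂ + 4f₃ + 2f₄ + 4f₅ + 2f₆ + 4f₇ + f₈] = 0.083333·(80) = 6.6667.

6.6667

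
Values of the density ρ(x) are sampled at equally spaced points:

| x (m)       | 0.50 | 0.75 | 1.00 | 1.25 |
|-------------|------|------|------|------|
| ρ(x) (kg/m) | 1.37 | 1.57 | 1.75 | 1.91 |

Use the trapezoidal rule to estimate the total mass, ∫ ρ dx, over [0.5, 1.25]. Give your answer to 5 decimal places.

1.24000

h = 0.25, n = 3.
(h/2)·[y₀ + 2y₁ + 2y₂ + y₃] = 0.125·(9.92) = 1.24000.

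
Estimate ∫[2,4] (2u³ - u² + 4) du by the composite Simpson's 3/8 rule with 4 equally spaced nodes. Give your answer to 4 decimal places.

109.3333

h = (4 − 2)/3 = 0.666667.
Nodes u₀,…,u₃ = 2, 2.666667, 3.333333, 4.
f(u) = 2u³ - u² + 4: f₀=16, f₁=34.814815, f₂=66.962963, f₃=116.
(3h/8)·[f₀ + 3f₁ + 3f₂ + f₃] = 0.25·(437.333333) = 109.3333.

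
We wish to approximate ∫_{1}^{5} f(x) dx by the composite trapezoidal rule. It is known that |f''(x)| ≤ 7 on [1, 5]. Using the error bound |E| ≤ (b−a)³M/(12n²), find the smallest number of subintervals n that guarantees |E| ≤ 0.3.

12

Need 448/(12n²) ≤ 0.3.
n² ≥ 448/(12·0.3) = 124.444 ⇒ n ≥ 11.1555, so the smallest n is 12.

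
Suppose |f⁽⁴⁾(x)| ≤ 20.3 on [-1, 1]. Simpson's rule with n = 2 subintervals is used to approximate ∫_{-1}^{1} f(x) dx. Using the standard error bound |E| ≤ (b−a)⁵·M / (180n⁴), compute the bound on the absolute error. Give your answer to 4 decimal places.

0.2256

|E| ≤ (2)⁵·20.3 / (180·2⁴) = 649.6/2880 = 0.2256.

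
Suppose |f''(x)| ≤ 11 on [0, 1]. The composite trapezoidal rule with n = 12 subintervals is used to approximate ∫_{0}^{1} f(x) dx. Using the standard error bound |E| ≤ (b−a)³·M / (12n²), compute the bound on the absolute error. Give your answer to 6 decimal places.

0.006366

|E| ≤ (1)³·11 / (12·12²) = 11/1728 = 0.006366.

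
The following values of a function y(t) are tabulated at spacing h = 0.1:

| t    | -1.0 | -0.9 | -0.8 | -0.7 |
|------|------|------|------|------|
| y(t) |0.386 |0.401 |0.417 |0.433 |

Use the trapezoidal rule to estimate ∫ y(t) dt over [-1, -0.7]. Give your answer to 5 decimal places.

0.12275

h = 0.1, n = 3.
(h/2)·[y₀ + 2y₁ + 2y₂ + y₃] = 0.05·(2.455) = 0.12275.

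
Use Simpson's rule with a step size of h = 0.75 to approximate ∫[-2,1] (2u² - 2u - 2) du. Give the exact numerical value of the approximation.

h = (1 − (-2))/4 = 0.75.
Nodes u₀,…,u₄ = -2, -1.25, -0.5, 0.25, 1.
f(u) = 2u² - 2u - 2: f₀=10, f₁=3.625, f₂=-0.5, f₃=-2.375, f₄=-2.
(h/3)·[f₀ + 4f₁ + 2f₂ + 4f₃ + f₄] = 0.25·(12) = 3.

3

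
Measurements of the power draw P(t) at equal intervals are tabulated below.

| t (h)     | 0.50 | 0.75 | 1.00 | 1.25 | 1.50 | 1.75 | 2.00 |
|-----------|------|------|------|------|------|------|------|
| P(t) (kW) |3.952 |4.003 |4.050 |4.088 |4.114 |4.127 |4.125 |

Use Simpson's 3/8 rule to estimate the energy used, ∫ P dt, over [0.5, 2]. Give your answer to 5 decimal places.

6.10641

h = 0.25, n = 6.
(3h/8)·[y₀ + 3y₁ + 3y₂ + 2y₃ + 3y₄ + 3y₅ + y₆] = 0.09375·(65.135) = 6.10641.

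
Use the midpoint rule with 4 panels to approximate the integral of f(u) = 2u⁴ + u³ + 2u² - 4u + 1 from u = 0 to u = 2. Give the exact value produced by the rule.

15.265625

h = (2 − 0)/4 = 0.5.
Midpoints m₁,…,m₄ = 0.25, 0.75, 1.25, 1.75.
f(m₁)=0.1484375, f(m₂)=0.1796875, f(m₃)=5.9609375, f(m₄)=24.2421875.
h·[f(m₁) + f(m₂) + f(m₃) + f(m₄)] = 0.5·(30.53125) = 15.265625.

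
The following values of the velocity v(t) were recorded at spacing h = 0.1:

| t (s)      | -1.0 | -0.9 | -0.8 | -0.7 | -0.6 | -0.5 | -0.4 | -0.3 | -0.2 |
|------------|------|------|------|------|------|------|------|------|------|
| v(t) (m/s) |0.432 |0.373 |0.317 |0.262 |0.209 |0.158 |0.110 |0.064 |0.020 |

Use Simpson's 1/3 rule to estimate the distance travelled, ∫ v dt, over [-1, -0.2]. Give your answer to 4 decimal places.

h = 0.1, n = 8.
(h/3)·[y₀ + 4y₁ + 2y₂ + 4y₃ + 2y₄ + 4y₅ + 2y₆ + 4y₇ + y₈] = 0.033333·(5.152) = 0.1717.

0.1717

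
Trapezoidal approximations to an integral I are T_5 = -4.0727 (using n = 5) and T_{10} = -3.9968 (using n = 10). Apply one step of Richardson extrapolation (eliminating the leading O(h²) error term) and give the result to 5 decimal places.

-3.97150

R = (4·T_{10} − T_5) / 3 = (4·(-3.9968) − (-4.0727))/3 = (-11.9145)/3 = -3.97150.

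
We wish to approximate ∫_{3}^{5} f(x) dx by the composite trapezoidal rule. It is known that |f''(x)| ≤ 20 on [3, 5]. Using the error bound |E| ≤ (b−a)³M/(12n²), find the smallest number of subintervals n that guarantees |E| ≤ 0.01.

Need 160/(12n²) ≤ 0.01.
n² ≥ 160/(12·0.01) = 1333.33 ⇒ n ≥ 36.5148, so the smallest n is 37.

37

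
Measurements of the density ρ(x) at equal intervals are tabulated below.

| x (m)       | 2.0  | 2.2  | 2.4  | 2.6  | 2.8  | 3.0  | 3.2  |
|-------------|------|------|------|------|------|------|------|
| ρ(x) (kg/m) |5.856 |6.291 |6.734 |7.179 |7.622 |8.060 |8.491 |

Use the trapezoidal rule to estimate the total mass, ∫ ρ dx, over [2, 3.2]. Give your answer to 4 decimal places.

h = 0.2, n = 6.
(h/2)·[y₀ + 2y₁ + 2y₂ + 2y₃ + 2y₄ + 2y₅ + y₆] = 0.1·(86.119) = 8.6119.

8.6119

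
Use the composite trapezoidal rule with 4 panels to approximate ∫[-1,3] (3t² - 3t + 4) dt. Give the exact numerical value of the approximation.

34

h = (3 − (-1))/4 = 1.
Nodes t₀,…,t₄ = -1, 0, 1, 2, 3.
f(t) = 3t² - 3t + 4: f₀=10, f₁=4, f₂=4, f₃=10, f₄=22.
(h/2)·[f₀ + 2f₁ + 2f₂ + 2f₃ + f₄] = 0.5·(68) = 34.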